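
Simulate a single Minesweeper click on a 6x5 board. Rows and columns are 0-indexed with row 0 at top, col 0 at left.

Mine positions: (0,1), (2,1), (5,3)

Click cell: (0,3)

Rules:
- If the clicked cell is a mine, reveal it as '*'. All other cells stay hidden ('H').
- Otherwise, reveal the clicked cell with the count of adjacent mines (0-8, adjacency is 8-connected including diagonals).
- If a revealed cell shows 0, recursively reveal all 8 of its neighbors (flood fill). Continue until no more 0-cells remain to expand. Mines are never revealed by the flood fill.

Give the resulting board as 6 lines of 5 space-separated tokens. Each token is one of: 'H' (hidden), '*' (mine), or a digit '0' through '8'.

H H 1 0 0
H H 2 0 0
H H 1 0 0
H H 1 0 0
H H 1 1 1
H H H H H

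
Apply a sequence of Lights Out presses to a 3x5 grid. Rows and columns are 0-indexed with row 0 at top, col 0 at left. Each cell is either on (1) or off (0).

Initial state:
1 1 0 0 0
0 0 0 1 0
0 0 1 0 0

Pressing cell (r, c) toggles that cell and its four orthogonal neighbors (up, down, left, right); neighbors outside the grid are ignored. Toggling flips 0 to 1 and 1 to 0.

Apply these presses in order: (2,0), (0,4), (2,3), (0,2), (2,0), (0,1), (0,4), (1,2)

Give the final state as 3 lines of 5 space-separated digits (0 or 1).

Answer: 0 1 1 1 0
0 0 0 1 0
0 0 1 1 1

Derivation:
After press 1 at (2,0):
1 1 0 0 0
1 0 0 1 0
1 1 1 0 0

After press 2 at (0,4):
1 1 0 1 1
1 0 0 1 1
1 1 1 0 0

After press 3 at (2,3):
1 1 0 1 1
1 0 0 0 1
1 1 0 1 1

After press 4 at (0,2):
1 0 1 0 1
1 0 1 0 1
1 1 0 1 1

After press 5 at (2,0):
1 0 1 0 1
0 0 1 0 1
0 0 0 1 1

After press 6 at (0,1):
0 1 0 0 1
0 1 1 0 1
0 0 0 1 1

After press 7 at (0,4):
0 1 0 1 0
0 1 1 0 0
0 0 0 1 1

After press 8 at (1,2):
0 1 1 1 0
0 0 0 1 0
0 0 1 1 1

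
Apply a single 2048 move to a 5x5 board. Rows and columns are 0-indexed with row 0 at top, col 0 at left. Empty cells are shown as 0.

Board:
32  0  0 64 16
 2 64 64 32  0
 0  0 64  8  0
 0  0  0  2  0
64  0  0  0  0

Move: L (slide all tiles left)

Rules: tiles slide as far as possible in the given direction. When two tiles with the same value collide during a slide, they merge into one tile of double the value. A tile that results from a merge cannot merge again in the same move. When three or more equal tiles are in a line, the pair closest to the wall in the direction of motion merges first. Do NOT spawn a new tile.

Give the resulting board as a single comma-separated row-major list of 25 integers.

Slide left:
row 0: [32, 0, 0, 64, 16] -> [32, 64, 16, 0, 0]
row 1: [2, 64, 64, 32, 0] -> [2, 128, 32, 0, 0]
row 2: [0, 0, 64, 8, 0] -> [64, 8, 0, 0, 0]
row 3: [0, 0, 0, 2, 0] -> [2, 0, 0, 0, 0]
row 4: [64, 0, 0, 0, 0] -> [64, 0, 0, 0, 0]

Answer: 32, 64, 16, 0, 0, 2, 128, 32, 0, 0, 64, 8, 0, 0, 0, 2, 0, 0, 0, 0, 64, 0, 0, 0, 0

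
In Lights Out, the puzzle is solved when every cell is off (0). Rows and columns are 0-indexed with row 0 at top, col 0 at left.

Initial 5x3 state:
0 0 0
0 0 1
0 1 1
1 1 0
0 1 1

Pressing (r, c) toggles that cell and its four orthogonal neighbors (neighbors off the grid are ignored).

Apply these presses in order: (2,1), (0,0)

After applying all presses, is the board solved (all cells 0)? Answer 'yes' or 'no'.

Answer: no

Derivation:
After press 1 at (2,1):
0 0 0
0 1 1
1 0 0
1 0 0
0 1 1

After press 2 at (0,0):
1 1 0
1 1 1
1 0 0
1 0 0
0 1 1

Lights still on: 9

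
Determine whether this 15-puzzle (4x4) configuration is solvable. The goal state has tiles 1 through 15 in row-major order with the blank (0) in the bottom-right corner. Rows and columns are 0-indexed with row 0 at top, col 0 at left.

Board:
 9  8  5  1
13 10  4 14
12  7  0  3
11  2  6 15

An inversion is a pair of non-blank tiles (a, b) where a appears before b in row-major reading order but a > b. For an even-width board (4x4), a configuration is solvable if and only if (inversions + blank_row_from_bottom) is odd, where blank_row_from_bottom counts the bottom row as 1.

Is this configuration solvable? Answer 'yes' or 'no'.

Answer: yes

Derivation:
Inversions: 51
Blank is in row 2 (0-indexed from top), which is row 2 counting from the bottom (bottom = 1).
51 + 2 = 53, which is odd, so the puzzle is solvable.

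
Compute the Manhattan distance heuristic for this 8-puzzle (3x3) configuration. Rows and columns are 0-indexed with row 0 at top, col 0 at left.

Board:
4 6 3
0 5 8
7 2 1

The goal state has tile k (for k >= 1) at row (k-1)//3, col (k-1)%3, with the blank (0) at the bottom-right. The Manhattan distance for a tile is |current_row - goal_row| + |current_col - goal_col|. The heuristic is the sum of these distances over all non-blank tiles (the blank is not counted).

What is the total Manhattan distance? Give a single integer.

Answer: 11

Derivation:
Tile 4: at (0,0), goal (1,0), distance |0-1|+|0-0| = 1
Tile 6: at (0,1), goal (1,2), distance |0-1|+|1-2| = 2
Tile 3: at (0,2), goal (0,2), distance |0-0|+|2-2| = 0
Tile 5: at (1,1), goal (1,1), distance |1-1|+|1-1| = 0
Tile 8: at (1,2), goal (2,1), distance |1-2|+|2-1| = 2
Tile 7: at (2,0), goal (2,0), distance |2-2|+|0-0| = 0
Tile 2: at (2,1), goal (0,1), distance |2-0|+|1-1| = 2
Tile 1: at (2,2), goal (0,0), distance |2-0|+|2-0| = 4
Sum: 1 + 2 + 0 + 0 + 2 + 0 + 2 + 4 = 11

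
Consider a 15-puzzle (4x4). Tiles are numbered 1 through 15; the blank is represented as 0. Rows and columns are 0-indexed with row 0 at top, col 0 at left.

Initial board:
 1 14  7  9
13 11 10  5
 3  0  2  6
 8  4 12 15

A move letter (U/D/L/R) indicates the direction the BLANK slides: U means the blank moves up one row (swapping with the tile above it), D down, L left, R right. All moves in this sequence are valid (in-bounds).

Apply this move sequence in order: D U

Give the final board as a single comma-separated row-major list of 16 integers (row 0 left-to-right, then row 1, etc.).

After move 1 (D):
 1 14  7  9
13 11 10  5
 3  4  2  6
 8  0 12 15

After move 2 (U):
 1 14  7  9
13 11 10  5
 3  0  2  6
 8  4 12 15

Answer: 1, 14, 7, 9, 13, 11, 10, 5, 3, 0, 2, 6, 8, 4, 12, 15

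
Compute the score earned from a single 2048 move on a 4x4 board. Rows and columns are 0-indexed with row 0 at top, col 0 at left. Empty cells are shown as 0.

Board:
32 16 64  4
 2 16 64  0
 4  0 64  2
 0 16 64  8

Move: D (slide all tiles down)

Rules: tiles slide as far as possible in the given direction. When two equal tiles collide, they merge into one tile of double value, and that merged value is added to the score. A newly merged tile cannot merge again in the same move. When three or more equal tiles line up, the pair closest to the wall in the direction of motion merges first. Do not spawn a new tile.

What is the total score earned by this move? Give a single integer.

Slide down:
col 0: [32, 2, 4, 0] -> [0, 32, 2, 4]  score +0 (running 0)
col 1: [16, 16, 0, 16] -> [0, 0, 16, 32]  score +32 (running 32)
col 2: [64, 64, 64, 64] -> [0, 0, 128, 128]  score +256 (running 288)
col 3: [4, 0, 2, 8] -> [0, 4, 2, 8]  score +0 (running 288)
Board after move:
  0   0   0   0
 32   0   0   4
  2  16 128   2
  4  32 128   8

Answer: 288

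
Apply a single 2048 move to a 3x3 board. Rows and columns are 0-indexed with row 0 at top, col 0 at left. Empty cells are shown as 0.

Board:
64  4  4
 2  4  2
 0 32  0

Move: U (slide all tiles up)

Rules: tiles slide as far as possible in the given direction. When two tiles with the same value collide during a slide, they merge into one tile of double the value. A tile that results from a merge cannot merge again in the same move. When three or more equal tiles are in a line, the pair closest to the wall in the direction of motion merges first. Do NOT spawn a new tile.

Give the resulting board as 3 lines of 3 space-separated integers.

Slide up:
col 0: [64, 2, 0] -> [64, 2, 0]
col 1: [4, 4, 32] -> [8, 32, 0]
col 2: [4, 2, 0] -> [4, 2, 0]

Answer: 64  8  4
 2 32  2
 0  0  0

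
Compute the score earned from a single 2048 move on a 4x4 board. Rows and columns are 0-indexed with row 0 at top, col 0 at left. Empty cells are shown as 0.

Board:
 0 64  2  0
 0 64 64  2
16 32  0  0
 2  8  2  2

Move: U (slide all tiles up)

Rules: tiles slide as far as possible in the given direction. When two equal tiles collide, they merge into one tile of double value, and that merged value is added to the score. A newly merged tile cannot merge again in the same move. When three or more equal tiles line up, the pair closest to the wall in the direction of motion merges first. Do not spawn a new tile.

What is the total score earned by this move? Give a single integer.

Slide up:
col 0: [0, 0, 16, 2] -> [16, 2, 0, 0]  score +0 (running 0)
col 1: [64, 64, 32, 8] -> [128, 32, 8, 0]  score +128 (running 128)
col 2: [2, 64, 0, 2] -> [2, 64, 2, 0]  score +0 (running 128)
col 3: [0, 2, 0, 2] -> [4, 0, 0, 0]  score +4 (running 132)
Board after move:
 16 128   2   4
  2  32  64   0
  0   8   2   0
  0   0   0   0

Answer: 132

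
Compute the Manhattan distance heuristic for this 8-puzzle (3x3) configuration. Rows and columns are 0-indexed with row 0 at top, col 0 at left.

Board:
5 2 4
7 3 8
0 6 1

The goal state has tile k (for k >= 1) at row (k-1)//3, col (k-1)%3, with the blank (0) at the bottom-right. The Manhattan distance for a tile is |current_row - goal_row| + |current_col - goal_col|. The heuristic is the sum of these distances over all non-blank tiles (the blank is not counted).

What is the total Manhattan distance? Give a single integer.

Tile 5: (0,0)->(1,1) = 2
Tile 2: (0,1)->(0,1) = 0
Tile 4: (0,2)->(1,0) = 3
Tile 7: (1,0)->(2,0) = 1
Tile 3: (1,1)->(0,2) = 2
Tile 8: (1,2)->(2,1) = 2
Tile 6: (2,1)->(1,2) = 2
Tile 1: (2,2)->(0,0) = 4
Sum: 2 + 0 + 3 + 1 + 2 + 2 + 2 + 4 = 16

Answer: 16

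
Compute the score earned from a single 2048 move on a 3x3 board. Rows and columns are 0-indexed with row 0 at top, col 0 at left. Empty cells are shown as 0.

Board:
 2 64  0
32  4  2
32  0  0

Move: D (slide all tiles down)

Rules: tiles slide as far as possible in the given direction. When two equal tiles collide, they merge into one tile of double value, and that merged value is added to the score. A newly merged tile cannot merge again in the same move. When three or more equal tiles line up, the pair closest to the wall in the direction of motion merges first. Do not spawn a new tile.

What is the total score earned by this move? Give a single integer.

Slide down:
col 0: [2, 32, 32] -> [0, 2, 64]  score +64 (running 64)
col 1: [64, 4, 0] -> [0, 64, 4]  score +0 (running 64)
col 2: [0, 2, 0] -> [0, 0, 2]  score +0 (running 64)
Board after move:
 0  0  0
 2 64  0
64  4  2

Answer: 64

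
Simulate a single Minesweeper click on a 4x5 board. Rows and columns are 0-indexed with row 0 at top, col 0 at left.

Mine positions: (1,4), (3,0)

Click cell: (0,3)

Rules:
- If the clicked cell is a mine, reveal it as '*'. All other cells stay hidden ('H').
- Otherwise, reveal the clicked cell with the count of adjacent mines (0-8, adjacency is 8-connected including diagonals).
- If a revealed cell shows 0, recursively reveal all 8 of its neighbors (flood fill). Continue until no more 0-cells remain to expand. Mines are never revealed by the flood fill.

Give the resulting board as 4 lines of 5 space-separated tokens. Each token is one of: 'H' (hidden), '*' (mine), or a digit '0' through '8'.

H H H 1 H
H H H H H
H H H H H
H H H H H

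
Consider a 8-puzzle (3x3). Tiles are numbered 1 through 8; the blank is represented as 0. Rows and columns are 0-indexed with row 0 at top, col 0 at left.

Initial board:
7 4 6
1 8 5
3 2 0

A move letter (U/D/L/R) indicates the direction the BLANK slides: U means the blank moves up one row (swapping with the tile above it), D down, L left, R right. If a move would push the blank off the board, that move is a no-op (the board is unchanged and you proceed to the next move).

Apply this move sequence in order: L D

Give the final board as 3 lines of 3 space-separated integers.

Answer: 7 4 6
1 8 5
3 0 2

Derivation:
After move 1 (L):
7 4 6
1 8 5
3 0 2

After move 2 (D):
7 4 6
1 8 5
3 0 2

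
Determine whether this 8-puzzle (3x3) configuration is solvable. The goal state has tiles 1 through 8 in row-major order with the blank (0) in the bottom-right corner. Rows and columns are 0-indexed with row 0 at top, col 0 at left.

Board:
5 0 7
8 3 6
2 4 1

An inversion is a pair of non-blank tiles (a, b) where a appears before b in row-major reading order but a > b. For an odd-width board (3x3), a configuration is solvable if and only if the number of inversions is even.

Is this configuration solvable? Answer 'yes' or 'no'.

Inversions (pairs i<j in row-major order where tile[i] > tile[j] > 0): 21
21 is odd, so the puzzle is not solvable.

Answer: no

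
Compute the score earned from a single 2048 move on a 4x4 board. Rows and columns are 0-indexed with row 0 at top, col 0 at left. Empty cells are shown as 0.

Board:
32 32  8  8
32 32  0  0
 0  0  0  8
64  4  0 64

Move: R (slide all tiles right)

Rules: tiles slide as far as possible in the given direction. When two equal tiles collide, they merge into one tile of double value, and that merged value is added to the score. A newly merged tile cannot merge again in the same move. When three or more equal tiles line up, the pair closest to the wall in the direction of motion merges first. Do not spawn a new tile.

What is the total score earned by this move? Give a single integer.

Slide right:
row 0: [32, 32, 8, 8] -> [0, 0, 64, 16]  score +80 (running 80)
row 1: [32, 32, 0, 0] -> [0, 0, 0, 64]  score +64 (running 144)
row 2: [0, 0, 0, 8] -> [0, 0, 0, 8]  score +0 (running 144)
row 3: [64, 4, 0, 64] -> [0, 64, 4, 64]  score +0 (running 144)
Board after move:
 0  0 64 16
 0  0  0 64
 0  0  0  8
 0 64  4 64

Answer: 144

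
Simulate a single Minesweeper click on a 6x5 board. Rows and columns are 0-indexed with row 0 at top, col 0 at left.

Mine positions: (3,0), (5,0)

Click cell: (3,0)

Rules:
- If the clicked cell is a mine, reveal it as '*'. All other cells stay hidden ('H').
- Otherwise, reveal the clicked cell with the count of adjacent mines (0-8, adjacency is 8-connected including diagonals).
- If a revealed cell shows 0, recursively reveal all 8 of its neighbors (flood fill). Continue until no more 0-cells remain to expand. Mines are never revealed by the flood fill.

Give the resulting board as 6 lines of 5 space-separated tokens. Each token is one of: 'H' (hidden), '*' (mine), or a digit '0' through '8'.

H H H H H
H H H H H
H H H H H
* H H H H
H H H H H
H H H H H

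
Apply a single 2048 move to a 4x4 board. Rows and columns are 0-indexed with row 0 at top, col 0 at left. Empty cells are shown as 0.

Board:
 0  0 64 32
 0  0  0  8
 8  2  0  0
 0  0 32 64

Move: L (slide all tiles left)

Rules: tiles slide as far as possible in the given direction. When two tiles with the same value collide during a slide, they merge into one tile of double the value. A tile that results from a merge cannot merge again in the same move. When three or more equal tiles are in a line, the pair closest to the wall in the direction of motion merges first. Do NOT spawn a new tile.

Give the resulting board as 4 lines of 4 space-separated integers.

Answer: 64 32  0  0
 8  0  0  0
 8  2  0  0
32 64  0  0

Derivation:
Slide left:
row 0: [0, 0, 64, 32] -> [64, 32, 0, 0]
row 1: [0, 0, 0, 8] -> [8, 0, 0, 0]
row 2: [8, 2, 0, 0] -> [8, 2, 0, 0]
row 3: [0, 0, 32, 64] -> [32, 64, 0, 0]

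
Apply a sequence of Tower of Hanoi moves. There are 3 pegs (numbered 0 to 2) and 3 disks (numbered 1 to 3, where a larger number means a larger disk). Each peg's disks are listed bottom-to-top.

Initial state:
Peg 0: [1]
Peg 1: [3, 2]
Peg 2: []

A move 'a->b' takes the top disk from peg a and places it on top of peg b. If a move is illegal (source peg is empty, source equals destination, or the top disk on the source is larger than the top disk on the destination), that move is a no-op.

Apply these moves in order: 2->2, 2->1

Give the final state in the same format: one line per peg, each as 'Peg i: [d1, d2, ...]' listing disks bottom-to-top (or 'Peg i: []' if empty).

Answer: Peg 0: [1]
Peg 1: [3, 2]
Peg 2: []

Derivation:
After move 1 (2->2):
Peg 0: [1]
Peg 1: [3, 2]
Peg 2: []

After move 2 (2->1):
Peg 0: [1]
Peg 1: [3, 2]
Peg 2: []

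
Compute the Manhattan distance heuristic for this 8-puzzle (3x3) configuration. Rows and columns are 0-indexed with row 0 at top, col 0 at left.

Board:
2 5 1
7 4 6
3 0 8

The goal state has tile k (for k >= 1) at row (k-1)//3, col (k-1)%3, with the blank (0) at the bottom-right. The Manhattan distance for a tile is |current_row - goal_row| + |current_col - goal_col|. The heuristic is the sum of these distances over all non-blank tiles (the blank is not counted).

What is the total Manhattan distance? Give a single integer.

Tile 2: at (0,0), goal (0,1), distance |0-0|+|0-1| = 1
Tile 5: at (0,1), goal (1,1), distance |0-1|+|1-1| = 1
Tile 1: at (0,2), goal (0,0), distance |0-0|+|2-0| = 2
Tile 7: at (1,0), goal (2,0), distance |1-2|+|0-0| = 1
Tile 4: at (1,1), goal (1,0), distance |1-1|+|1-0| = 1
Tile 6: at (1,2), goal (1,2), distance |1-1|+|2-2| = 0
Tile 3: at (2,0), goal (0,2), distance |2-0|+|0-2| = 4
Tile 8: at (2,2), goal (2,1), distance |2-2|+|2-1| = 1
Sum: 1 + 1 + 2 + 1 + 1 + 0 + 4 + 1 = 11

Answer: 11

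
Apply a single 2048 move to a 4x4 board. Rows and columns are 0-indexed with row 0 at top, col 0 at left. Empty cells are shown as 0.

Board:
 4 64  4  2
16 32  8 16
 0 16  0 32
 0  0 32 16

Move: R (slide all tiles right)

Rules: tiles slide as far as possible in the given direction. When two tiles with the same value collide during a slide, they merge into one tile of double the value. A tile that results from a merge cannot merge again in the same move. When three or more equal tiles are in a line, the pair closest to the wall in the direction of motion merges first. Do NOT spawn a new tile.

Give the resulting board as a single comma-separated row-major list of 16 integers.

Slide right:
row 0: [4, 64, 4, 2] -> [4, 64, 4, 2]
row 1: [16, 32, 8, 16] -> [16, 32, 8, 16]
row 2: [0, 16, 0, 32] -> [0, 0, 16, 32]
row 3: [0, 0, 32, 16] -> [0, 0, 32, 16]

Answer: 4, 64, 4, 2, 16, 32, 8, 16, 0, 0, 16, 32, 0, 0, 32, 16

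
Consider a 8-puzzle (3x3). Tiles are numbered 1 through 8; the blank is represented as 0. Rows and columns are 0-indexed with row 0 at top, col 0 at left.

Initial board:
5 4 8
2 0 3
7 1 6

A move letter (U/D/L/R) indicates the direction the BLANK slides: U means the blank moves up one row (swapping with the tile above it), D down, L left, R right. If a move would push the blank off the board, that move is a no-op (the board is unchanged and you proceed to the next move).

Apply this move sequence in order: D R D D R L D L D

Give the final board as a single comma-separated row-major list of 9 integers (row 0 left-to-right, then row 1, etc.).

After move 1 (D):
5 4 8
2 1 3
7 0 6

After move 2 (R):
5 4 8
2 1 3
7 6 0

After move 3 (D):
5 4 8
2 1 3
7 6 0

After move 4 (D):
5 4 8
2 1 3
7 6 0

After move 5 (R):
5 4 8
2 1 3
7 6 0

After move 6 (L):
5 4 8
2 1 3
7 0 6

After move 7 (D):
5 4 8
2 1 3
7 0 6

After move 8 (L):
5 4 8
2 1 3
0 7 6

After move 9 (D):
5 4 8
2 1 3
0 7 6

Answer: 5, 4, 8, 2, 1, 3, 0, 7, 6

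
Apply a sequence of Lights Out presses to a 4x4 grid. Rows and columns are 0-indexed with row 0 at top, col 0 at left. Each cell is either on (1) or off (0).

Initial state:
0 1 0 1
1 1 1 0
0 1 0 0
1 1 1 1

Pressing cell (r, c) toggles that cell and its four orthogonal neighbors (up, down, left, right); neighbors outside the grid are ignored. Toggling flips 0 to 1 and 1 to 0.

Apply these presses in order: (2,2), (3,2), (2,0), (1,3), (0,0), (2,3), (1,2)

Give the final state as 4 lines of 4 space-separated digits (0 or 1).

After press 1 at (2,2):
0 1 0 1
1 1 0 0
0 0 1 1
1 1 0 1

After press 2 at (3,2):
0 1 0 1
1 1 0 0
0 0 0 1
1 0 1 0

After press 3 at (2,0):
0 1 0 1
0 1 0 0
1 1 0 1
0 0 1 0

After press 4 at (1,3):
0 1 0 0
0 1 1 1
1 1 0 0
0 0 1 0

After press 5 at (0,0):
1 0 0 0
1 1 1 1
1 1 0 0
0 0 1 0

After press 6 at (2,3):
1 0 0 0
1 1 1 0
1 1 1 1
0 0 1 1

After press 7 at (1,2):
1 0 1 0
1 0 0 1
1 1 0 1
0 0 1 1

Answer: 1 0 1 0
1 0 0 1
1 1 0 1
0 0 1 1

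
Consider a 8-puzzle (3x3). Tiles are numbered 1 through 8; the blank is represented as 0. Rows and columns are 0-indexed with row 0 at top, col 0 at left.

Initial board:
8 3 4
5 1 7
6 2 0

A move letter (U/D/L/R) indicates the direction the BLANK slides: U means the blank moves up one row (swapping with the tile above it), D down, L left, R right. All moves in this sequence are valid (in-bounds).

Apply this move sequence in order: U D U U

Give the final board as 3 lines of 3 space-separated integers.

Answer: 8 3 0
5 1 4
6 2 7

Derivation:
After move 1 (U):
8 3 4
5 1 0
6 2 7

After move 2 (D):
8 3 4
5 1 7
6 2 0

After move 3 (U):
8 3 4
5 1 0
6 2 7

After move 4 (U):
8 3 0
5 1 4
6 2 7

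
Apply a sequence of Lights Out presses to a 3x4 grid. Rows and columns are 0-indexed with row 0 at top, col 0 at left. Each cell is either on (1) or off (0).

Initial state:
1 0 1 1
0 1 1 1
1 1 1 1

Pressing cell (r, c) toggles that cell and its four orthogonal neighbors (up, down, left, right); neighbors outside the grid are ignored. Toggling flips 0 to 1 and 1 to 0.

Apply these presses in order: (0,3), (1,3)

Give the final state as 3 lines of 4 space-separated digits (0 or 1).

Answer: 1 0 0 1
0 1 0 1
1 1 1 0

Derivation:
After press 1 at (0,3):
1 0 0 0
0 1 1 0
1 1 1 1

After press 2 at (1,3):
1 0 0 1
0 1 0 1
1 1 1 0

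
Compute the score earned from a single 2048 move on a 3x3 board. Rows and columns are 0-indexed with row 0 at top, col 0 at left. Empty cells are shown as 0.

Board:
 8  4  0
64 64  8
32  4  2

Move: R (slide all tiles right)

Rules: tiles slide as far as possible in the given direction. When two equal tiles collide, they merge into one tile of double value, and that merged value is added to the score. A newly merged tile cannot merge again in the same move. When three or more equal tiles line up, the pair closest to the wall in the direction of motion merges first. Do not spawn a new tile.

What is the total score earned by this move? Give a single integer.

Answer: 128

Derivation:
Slide right:
row 0: [8, 4, 0] -> [0, 8, 4]  score +0 (running 0)
row 1: [64, 64, 8] -> [0, 128, 8]  score +128 (running 128)
row 2: [32, 4, 2] -> [32, 4, 2]  score +0 (running 128)
Board after move:
  0   8   4
  0 128   8
 32   4   2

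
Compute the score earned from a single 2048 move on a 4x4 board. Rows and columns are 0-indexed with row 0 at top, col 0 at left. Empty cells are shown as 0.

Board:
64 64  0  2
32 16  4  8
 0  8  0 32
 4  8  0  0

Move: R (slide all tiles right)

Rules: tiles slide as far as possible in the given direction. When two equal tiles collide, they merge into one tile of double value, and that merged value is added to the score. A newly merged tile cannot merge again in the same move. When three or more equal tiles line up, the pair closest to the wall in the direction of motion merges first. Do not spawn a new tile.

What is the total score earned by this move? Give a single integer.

Answer: 128

Derivation:
Slide right:
row 0: [64, 64, 0, 2] -> [0, 0, 128, 2]  score +128 (running 128)
row 1: [32, 16, 4, 8] -> [32, 16, 4, 8]  score +0 (running 128)
row 2: [0, 8, 0, 32] -> [0, 0, 8, 32]  score +0 (running 128)
row 3: [4, 8, 0, 0] -> [0, 0, 4, 8]  score +0 (running 128)
Board after move:
  0   0 128   2
 32  16   4   8
  0   0   8  32
  0   0   4   8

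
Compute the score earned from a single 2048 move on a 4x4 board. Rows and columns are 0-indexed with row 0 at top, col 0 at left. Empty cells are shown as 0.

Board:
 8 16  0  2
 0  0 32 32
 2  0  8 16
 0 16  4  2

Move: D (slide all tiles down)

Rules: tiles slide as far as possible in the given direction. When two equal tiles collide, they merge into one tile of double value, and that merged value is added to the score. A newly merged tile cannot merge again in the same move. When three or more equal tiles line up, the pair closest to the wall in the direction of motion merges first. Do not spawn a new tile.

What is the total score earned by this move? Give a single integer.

Answer: 32

Derivation:
Slide down:
col 0: [8, 0, 2, 0] -> [0, 0, 8, 2]  score +0 (running 0)
col 1: [16, 0, 0, 16] -> [0, 0, 0, 32]  score +32 (running 32)
col 2: [0, 32, 8, 4] -> [0, 32, 8, 4]  score +0 (running 32)
col 3: [2, 32, 16, 2] -> [2, 32, 16, 2]  score +0 (running 32)
Board after move:
 0  0  0  2
 0  0 32 32
 8  0  8 16
 2 32  4  2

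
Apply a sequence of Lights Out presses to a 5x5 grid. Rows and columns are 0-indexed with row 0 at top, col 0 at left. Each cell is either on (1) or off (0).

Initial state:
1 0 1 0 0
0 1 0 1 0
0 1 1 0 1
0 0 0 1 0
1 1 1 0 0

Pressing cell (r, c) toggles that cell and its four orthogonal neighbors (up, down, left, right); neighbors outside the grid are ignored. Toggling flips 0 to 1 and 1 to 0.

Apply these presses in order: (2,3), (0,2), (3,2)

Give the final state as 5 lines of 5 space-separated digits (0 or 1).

After press 1 at (2,3):
1 0 1 0 0
0 1 0 0 0
0 1 0 1 0
0 0 0 0 0
1 1 1 0 0

After press 2 at (0,2):
1 1 0 1 0
0 1 1 0 0
0 1 0 1 0
0 0 0 0 0
1 1 1 0 0

After press 3 at (3,2):
1 1 0 1 0
0 1 1 0 0
0 1 1 1 0
0 1 1 1 0
1 1 0 0 0

Answer: 1 1 0 1 0
0 1 1 0 0
0 1 1 1 0
0 1 1 1 0
1 1 0 0 0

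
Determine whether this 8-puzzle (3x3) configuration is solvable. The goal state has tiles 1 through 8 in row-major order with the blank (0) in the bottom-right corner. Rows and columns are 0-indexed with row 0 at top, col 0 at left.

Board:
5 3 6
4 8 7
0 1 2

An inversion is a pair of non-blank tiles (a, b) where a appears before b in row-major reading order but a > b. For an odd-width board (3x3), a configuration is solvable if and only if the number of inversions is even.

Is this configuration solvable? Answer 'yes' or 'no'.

Answer: yes

Derivation:
Inversions (pairs i<j in row-major order where tile[i] > tile[j] > 0): 16
16 is even, so the puzzle is solvable.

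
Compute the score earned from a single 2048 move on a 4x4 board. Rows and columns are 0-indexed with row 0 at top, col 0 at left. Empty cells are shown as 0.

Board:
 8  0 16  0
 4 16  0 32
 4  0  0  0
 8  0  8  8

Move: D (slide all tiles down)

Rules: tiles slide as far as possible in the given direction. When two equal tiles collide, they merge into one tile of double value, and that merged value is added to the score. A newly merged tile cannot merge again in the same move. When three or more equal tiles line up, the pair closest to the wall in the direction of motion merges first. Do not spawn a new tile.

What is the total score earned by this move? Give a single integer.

Answer: 8

Derivation:
Slide down:
col 0: [8, 4, 4, 8] -> [0, 8, 8, 8]  score +8 (running 8)
col 1: [0, 16, 0, 0] -> [0, 0, 0, 16]  score +0 (running 8)
col 2: [16, 0, 0, 8] -> [0, 0, 16, 8]  score +0 (running 8)
col 3: [0, 32, 0, 8] -> [0, 0, 32, 8]  score +0 (running 8)
Board after move:
 0  0  0  0
 8  0  0  0
 8  0 16 32
 8 16  8  8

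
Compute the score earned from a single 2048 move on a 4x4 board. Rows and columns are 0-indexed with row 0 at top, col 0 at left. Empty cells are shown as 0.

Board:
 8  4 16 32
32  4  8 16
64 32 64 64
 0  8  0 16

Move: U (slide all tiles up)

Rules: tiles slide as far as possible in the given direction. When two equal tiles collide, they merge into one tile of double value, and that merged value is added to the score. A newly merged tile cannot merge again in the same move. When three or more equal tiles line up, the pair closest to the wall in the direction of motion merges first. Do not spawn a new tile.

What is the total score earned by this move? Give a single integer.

Slide up:
col 0: [8, 32, 64, 0] -> [8, 32, 64, 0]  score +0 (running 0)
col 1: [4, 4, 32, 8] -> [8, 32, 8, 0]  score +8 (running 8)
col 2: [16, 8, 64, 0] -> [16, 8, 64, 0]  score +0 (running 8)
col 3: [32, 16, 64, 16] -> [32, 16, 64, 16]  score +0 (running 8)
Board after move:
 8  8 16 32
32 32  8 16
64  8 64 64
 0  0  0 16

Answer: 8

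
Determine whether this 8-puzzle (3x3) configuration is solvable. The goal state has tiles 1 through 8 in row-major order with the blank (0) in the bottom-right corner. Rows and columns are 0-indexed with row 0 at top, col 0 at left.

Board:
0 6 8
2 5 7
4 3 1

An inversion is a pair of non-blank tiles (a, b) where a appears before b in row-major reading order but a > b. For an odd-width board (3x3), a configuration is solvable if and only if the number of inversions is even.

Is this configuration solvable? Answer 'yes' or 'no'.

Inversions (pairs i<j in row-major order where tile[i] > tile[j] > 0): 21
21 is odd, so the puzzle is not solvable.

Answer: no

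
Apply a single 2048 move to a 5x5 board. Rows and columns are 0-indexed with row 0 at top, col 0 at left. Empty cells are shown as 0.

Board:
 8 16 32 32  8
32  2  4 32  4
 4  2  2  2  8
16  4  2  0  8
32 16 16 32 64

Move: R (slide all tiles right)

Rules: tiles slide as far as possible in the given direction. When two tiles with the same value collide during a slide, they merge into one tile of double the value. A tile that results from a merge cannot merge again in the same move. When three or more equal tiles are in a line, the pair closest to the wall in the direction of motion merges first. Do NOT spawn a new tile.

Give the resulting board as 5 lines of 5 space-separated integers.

Slide right:
row 0: [8, 16, 32, 32, 8] -> [0, 8, 16, 64, 8]
row 1: [32, 2, 4, 32, 4] -> [32, 2, 4, 32, 4]
row 2: [4, 2, 2, 2, 8] -> [0, 4, 2, 4, 8]
row 3: [16, 4, 2, 0, 8] -> [0, 16, 4, 2, 8]
row 4: [32, 16, 16, 32, 64] -> [0, 32, 32, 32, 64]

Answer:  0  8 16 64  8
32  2  4 32  4
 0  4  2  4  8
 0 16  4  2  8
 0 32 32 32 64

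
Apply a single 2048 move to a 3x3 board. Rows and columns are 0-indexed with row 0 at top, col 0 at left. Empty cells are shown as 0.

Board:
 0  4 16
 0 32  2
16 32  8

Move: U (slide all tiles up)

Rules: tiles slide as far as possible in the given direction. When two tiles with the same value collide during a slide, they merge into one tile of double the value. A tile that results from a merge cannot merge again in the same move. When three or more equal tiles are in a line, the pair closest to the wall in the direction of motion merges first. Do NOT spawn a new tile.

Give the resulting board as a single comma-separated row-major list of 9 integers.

Answer: 16, 4, 16, 0, 64, 2, 0, 0, 8

Derivation:
Slide up:
col 0: [0, 0, 16] -> [16, 0, 0]
col 1: [4, 32, 32] -> [4, 64, 0]
col 2: [16, 2, 8] -> [16, 2, 8]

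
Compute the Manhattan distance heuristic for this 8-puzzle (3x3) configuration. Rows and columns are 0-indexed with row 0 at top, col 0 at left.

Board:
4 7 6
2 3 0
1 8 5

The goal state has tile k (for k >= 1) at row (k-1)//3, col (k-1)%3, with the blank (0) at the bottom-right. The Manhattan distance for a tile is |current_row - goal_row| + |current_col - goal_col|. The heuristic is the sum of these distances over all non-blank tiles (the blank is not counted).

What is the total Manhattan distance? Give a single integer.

Answer: 13

Derivation:
Tile 4: at (0,0), goal (1,0), distance |0-1|+|0-0| = 1
Tile 7: at (0,1), goal (2,0), distance |0-2|+|1-0| = 3
Tile 6: at (0,2), goal (1,2), distance |0-1|+|2-2| = 1
Tile 2: at (1,0), goal (0,1), distance |1-0|+|0-1| = 2
Tile 3: at (1,1), goal (0,2), distance |1-0|+|1-2| = 2
Tile 1: at (2,0), goal (0,0), distance |2-0|+|0-0| = 2
Tile 8: at (2,1), goal (2,1), distance |2-2|+|1-1| = 0
Tile 5: at (2,2), goal (1,1), distance |2-1|+|2-1| = 2
Sum: 1 + 3 + 1 + 2 + 2 + 2 + 0 + 2 = 13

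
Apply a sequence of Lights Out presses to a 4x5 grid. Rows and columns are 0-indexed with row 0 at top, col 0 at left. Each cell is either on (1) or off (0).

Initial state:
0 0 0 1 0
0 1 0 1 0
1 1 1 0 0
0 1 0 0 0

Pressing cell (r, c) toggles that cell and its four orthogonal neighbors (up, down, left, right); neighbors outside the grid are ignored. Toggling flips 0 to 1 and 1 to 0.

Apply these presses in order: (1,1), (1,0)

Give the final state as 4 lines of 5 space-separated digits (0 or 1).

After press 1 at (1,1):
0 1 0 1 0
1 0 1 1 0
1 0 1 0 0
0 1 0 0 0

After press 2 at (1,0):
1 1 0 1 0
0 1 1 1 0
0 0 1 0 0
0 1 0 0 0

Answer: 1 1 0 1 0
0 1 1 1 0
0 0 1 0 0
0 1 0 0 0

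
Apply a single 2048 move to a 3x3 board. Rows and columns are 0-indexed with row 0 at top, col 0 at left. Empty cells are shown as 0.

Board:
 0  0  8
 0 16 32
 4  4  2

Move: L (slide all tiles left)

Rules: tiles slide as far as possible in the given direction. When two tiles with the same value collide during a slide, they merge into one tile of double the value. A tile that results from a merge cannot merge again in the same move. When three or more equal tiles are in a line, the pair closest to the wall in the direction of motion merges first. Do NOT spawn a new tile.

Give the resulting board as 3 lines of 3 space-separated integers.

Slide left:
row 0: [0, 0, 8] -> [8, 0, 0]
row 1: [0, 16, 32] -> [16, 32, 0]
row 2: [4, 4, 2] -> [8, 2, 0]

Answer:  8  0  0
16 32  0
 8  2  0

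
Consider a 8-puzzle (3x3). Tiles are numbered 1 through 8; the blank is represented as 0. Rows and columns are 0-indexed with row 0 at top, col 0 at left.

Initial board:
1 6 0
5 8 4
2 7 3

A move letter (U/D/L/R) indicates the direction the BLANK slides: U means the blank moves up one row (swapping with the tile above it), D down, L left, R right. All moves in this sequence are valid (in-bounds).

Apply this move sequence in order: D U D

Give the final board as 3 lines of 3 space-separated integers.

After move 1 (D):
1 6 4
5 8 0
2 7 3

After move 2 (U):
1 6 0
5 8 4
2 7 3

After move 3 (D):
1 6 4
5 8 0
2 7 3

Answer: 1 6 4
5 8 0
2 7 3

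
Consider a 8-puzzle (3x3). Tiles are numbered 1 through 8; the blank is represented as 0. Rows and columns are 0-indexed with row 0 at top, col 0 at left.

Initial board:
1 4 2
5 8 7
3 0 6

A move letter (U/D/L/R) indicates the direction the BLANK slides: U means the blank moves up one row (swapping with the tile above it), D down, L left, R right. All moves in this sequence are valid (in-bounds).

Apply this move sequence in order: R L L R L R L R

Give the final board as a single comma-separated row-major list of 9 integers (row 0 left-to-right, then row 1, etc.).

Answer: 1, 4, 2, 5, 8, 7, 3, 0, 6

Derivation:
After move 1 (R):
1 4 2
5 8 7
3 6 0

After move 2 (L):
1 4 2
5 8 7
3 0 6

After move 3 (L):
1 4 2
5 8 7
0 3 6

After move 4 (R):
1 4 2
5 8 7
3 0 6

After move 5 (L):
1 4 2
5 8 7
0 3 6

After move 6 (R):
1 4 2
5 8 7
3 0 6

After move 7 (L):
1 4 2
5 8 7
0 3 6

After move 8 (R):
1 4 2
5 8 7
3 0 6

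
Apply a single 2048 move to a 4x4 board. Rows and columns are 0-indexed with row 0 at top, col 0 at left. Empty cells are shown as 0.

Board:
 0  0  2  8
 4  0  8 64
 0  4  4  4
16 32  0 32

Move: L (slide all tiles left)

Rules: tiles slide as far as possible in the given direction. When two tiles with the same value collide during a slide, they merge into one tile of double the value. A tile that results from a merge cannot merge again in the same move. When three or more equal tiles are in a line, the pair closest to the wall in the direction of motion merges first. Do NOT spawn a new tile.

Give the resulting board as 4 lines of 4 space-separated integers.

Slide left:
row 0: [0, 0, 2, 8] -> [2, 8, 0, 0]
row 1: [4, 0, 8, 64] -> [4, 8, 64, 0]
row 2: [0, 4, 4, 4] -> [8, 4, 0, 0]
row 3: [16, 32, 0, 32] -> [16, 64, 0, 0]

Answer:  2  8  0  0
 4  8 64  0
 8  4  0  0
16 64  0  0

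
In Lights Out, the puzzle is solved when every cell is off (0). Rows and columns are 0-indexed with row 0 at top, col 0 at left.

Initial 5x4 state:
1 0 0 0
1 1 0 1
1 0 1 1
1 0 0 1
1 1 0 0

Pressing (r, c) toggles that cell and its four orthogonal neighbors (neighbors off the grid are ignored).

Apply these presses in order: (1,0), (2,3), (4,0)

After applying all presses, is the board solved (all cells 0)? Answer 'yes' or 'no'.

After press 1 at (1,0):
0 0 0 0
0 0 0 1
0 0 1 1
1 0 0 1
1 1 0 0

After press 2 at (2,3):
0 0 0 0
0 0 0 0
0 0 0 0
1 0 0 0
1 1 0 0

After press 3 at (4,0):
0 0 0 0
0 0 0 0
0 0 0 0
0 0 0 0
0 0 0 0

Lights still on: 0

Answer: yes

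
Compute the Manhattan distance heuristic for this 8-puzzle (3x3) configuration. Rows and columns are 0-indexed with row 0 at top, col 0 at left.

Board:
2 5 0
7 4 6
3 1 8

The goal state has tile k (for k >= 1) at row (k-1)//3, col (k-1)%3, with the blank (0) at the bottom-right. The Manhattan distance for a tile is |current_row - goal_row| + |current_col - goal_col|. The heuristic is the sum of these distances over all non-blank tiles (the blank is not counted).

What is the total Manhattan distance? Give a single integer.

Answer: 12

Derivation:
Tile 2: (0,0)->(0,1) = 1
Tile 5: (0,1)->(1,1) = 1
Tile 7: (1,0)->(2,0) = 1
Tile 4: (1,1)->(1,0) = 1
Tile 6: (1,2)->(1,2) = 0
Tile 3: (2,0)->(0,2) = 4
Tile 1: (2,1)->(0,0) = 3
Tile 8: (2,2)->(2,1) = 1
Sum: 1 + 1 + 1 + 1 + 0 + 4 + 3 + 1 = 12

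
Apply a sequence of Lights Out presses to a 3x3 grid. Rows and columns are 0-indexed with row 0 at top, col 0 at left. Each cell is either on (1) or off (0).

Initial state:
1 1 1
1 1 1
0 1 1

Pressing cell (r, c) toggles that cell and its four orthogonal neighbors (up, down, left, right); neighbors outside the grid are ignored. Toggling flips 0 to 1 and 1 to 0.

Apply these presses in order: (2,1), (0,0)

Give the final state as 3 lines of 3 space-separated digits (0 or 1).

Answer: 0 0 1
0 0 1
1 0 0

Derivation:
After press 1 at (2,1):
1 1 1
1 0 1
1 0 0

After press 2 at (0,0):
0 0 1
0 0 1
1 0 0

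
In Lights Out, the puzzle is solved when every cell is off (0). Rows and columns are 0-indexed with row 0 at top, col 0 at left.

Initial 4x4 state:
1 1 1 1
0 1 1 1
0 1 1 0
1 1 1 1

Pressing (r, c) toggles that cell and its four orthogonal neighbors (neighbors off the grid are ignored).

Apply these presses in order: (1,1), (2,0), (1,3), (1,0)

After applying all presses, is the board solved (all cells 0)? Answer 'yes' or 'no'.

After press 1 at (1,1):
1 0 1 1
1 0 0 1
0 0 1 0
1 1 1 1

After press 2 at (2,0):
1 0 1 1
0 0 0 1
1 1 1 0
0 1 1 1

After press 3 at (1,3):
1 0 1 0
0 0 1 0
1 1 1 1
0 1 1 1

After press 4 at (1,0):
0 0 1 0
1 1 1 0
0 1 1 1
0 1 1 1

Lights still on: 10

Answer: no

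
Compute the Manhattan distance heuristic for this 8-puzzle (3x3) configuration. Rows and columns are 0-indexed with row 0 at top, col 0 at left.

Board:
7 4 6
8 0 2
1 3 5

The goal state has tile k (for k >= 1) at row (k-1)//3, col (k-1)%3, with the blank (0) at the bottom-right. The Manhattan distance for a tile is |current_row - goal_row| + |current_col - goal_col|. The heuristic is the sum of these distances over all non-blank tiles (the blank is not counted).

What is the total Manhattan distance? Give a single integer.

Tile 7: (0,0)->(2,0) = 2
Tile 4: (0,1)->(1,0) = 2
Tile 6: (0,2)->(1,2) = 1
Tile 8: (1,0)->(2,1) = 2
Tile 2: (1,2)->(0,1) = 2
Tile 1: (2,0)->(0,0) = 2
Tile 3: (2,1)->(0,2) = 3
Tile 5: (2,2)->(1,1) = 2
Sum: 2 + 2 + 1 + 2 + 2 + 2 + 3 + 2 = 16

Answer: 16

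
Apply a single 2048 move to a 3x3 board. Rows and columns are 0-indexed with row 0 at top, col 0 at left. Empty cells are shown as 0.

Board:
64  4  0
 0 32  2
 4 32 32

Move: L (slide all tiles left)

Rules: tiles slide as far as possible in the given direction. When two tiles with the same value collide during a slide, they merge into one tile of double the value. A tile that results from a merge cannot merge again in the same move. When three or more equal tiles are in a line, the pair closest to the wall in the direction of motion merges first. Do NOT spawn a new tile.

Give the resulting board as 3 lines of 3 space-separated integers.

Answer: 64  4  0
32  2  0
 4 64  0

Derivation:
Slide left:
row 0: [64, 4, 0] -> [64, 4, 0]
row 1: [0, 32, 2] -> [32, 2, 0]
row 2: [4, 32, 32] -> [4, 64, 0]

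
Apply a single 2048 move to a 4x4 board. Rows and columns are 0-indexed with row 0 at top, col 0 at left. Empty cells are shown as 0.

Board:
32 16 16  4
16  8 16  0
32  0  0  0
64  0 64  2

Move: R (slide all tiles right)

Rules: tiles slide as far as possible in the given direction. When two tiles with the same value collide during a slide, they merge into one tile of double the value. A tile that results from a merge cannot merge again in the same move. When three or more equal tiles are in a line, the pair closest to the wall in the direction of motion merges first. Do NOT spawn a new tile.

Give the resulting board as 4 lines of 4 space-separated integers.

Answer:   0  32  32   4
  0  16   8  16
  0   0   0  32
  0   0 128   2

Derivation:
Slide right:
row 0: [32, 16, 16, 4] -> [0, 32, 32, 4]
row 1: [16, 8, 16, 0] -> [0, 16, 8, 16]
row 2: [32, 0, 0, 0] -> [0, 0, 0, 32]
row 3: [64, 0, 64, 2] -> [0, 0, 128, 2]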